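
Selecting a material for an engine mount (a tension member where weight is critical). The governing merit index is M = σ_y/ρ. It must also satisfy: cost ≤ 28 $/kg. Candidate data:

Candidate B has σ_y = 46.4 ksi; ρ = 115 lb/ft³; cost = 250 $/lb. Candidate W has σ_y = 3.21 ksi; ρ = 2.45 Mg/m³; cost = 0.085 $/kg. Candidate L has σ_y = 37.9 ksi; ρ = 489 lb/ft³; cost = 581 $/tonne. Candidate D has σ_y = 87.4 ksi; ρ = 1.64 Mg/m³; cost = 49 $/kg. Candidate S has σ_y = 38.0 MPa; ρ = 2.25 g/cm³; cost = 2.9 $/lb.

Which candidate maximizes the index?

Screen on constraints: cost ≤ 28 $/kg. Survivors: candidate W, candidate L, candidate S.
Normalizing units and computing the index:
  candidate W: σ_y = 22.13 MPa, ρ = 2450 kg/m³
  candidate L: σ_y = 261.3 MPa, ρ = 7833 kg/m³
  candidate S: σ_y = 38.00 MPa, ρ = 2250 kg/m³
  candidate L: M = 33.4 kN·m/kg
  candidate S: M = 16.9 kN·m/kg
  candidate W: M = 9.03 kN·m/kg
Highest index: candidate L.

candidate L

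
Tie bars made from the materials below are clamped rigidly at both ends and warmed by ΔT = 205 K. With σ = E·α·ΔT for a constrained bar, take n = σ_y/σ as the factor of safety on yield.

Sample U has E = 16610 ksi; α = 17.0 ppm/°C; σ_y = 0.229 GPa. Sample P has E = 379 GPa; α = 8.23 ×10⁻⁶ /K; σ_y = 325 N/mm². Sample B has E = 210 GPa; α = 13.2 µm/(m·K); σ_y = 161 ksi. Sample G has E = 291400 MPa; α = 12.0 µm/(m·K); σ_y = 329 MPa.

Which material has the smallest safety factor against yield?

Per material, after unit conversion:
  sample U: E = 114.5, α = 17.0, σ_y = 229.0 → σ = 399 MPa, n = 0.574
  sample P: E = 379.0, α = 8.23, σ_y = 325.0 → σ = 639 MPa, n = 0.508
  sample B: E = 210.0, α = 13.2, σ_y = 1110 → σ = 568 MPa, n = 1.95
  sample G: E = 291.4, α = 12.0, σ_y = 329.0 → σ = 717 MPa, n = 0.459
The minimum is sample G at n = 0.459.

sample G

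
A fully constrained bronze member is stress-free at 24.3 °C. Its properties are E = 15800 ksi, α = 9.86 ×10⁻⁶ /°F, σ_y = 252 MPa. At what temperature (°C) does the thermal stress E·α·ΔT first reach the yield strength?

155 °C

E = 15800 ksi = 108.9 GPa.
α = 9.86×10⁻⁶/°F × 9/5 = 17.7×10⁻⁶/K.
E·α·ΔT = 252.0 MPa ⇒ ΔT = 252.0 / (108.9×10³ × 17.7×10⁻⁶) = 130.3 K.
T = 24.3 + 130.3 = 154.6 °C.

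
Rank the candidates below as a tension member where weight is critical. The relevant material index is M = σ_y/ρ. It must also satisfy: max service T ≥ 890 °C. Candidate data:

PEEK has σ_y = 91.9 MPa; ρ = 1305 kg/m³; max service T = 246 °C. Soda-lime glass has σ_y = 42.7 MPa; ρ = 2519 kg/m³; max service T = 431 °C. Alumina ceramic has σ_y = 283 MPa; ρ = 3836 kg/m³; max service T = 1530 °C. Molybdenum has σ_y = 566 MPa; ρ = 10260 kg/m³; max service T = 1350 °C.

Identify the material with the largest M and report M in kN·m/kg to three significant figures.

Screen on constraints: max service T ≥ 890 °C. Survivors: alumina ceramic, molybdenum.
Per-candidate index values:
  alumina ceramic: M = 73.8 kN·m/kg
  molybdenum: M = 55.2 kN·m/kg
Alumina ceramic ranks first.

alumina ceramic, M = 73.8 kN·m/kg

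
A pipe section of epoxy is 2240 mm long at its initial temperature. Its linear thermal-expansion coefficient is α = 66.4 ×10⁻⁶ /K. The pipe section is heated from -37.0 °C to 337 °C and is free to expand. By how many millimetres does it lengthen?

55.6 mm

ΔT = 337 − (-37.0) = 374.0 K.
ΔL = α·L₀·ΔT = 66.4×10⁻⁶ × 2240 mm × 374.0 K = 55.6 mm.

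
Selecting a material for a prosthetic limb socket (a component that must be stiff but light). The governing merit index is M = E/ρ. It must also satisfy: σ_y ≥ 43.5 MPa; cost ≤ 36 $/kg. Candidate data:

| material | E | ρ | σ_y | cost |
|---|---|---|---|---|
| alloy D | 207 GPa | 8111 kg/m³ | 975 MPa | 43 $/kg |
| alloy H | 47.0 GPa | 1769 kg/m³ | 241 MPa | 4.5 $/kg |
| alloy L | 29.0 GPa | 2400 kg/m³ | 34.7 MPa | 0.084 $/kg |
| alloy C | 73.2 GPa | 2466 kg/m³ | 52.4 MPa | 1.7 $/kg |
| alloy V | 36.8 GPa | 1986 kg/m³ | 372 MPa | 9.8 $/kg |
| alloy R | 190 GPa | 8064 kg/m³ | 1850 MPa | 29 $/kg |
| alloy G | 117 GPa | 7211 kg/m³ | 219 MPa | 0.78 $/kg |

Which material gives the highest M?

alloy C

Screen on constraints: σ_y ≥ 43.5 MPa; cost ≤ 36 $/kg. Survivors: alloy H, alloy C, alloy V, alloy R, alloy G.
Per-candidate index values:
  alloy C: M = 29.7 MN·m/kg
  alloy H: M = 26.6 MN·m/kg
  alloy R: M = 23.6 MN·m/kg
  alloy V: M = 18.5 MN·m/kg
  alloy G: M = 16.2 MN·m/kg
Highest index: alloy C.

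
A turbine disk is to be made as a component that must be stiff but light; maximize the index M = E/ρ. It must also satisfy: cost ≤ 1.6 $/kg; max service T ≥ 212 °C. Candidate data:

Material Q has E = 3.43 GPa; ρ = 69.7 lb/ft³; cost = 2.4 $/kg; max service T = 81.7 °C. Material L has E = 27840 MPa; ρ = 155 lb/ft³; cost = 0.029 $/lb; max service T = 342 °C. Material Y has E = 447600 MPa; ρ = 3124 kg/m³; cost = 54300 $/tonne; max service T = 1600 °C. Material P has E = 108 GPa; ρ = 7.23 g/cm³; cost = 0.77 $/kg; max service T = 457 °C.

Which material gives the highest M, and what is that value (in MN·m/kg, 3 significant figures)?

material P, M = 14.9 MN·m/kg

Screen on constraints: cost ≤ 1.6 $/kg; max service T ≥ 212 °C. Survivors: material L, material P.
In SI units:
  material L: E = 27.84 GPa, ρ = 2483 kg/m³
  material P: E = 108.0 GPa, ρ = 7230 kg/m³
  material P: M = 14.9 MN·m/kg
  material L: M = 11.2 MN·m/kg
The maximum is for material P.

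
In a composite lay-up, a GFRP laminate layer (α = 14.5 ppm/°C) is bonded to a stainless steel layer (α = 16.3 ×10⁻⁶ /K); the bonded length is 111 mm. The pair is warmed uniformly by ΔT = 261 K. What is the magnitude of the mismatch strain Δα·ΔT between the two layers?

Δα = |14.5 − 16.3|×10⁻⁶/K = 1.80×10⁻⁶/K.
Mismatch strain = Δα·ΔT = 1.80×10⁻⁶ × 261.0 = 4.70×10⁻⁴.

4.70×10⁻⁴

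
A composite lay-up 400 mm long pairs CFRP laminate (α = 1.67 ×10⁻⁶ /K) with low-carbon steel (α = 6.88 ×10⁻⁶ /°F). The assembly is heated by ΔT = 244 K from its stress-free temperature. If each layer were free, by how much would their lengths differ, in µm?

low-carbon steel: α = 6.88×10⁻⁶/°F × 9/5 = 12.4×10⁻⁶/K.
Δα = |1.67 − 12.4|×10⁻⁶/K = 10.7×10⁻⁶/K.
ΔL_mismatch = Δα·L·ΔT = 10.7×10⁻⁶ × 400.0 mm × 244.0 K = 1050 µm.

1050 µm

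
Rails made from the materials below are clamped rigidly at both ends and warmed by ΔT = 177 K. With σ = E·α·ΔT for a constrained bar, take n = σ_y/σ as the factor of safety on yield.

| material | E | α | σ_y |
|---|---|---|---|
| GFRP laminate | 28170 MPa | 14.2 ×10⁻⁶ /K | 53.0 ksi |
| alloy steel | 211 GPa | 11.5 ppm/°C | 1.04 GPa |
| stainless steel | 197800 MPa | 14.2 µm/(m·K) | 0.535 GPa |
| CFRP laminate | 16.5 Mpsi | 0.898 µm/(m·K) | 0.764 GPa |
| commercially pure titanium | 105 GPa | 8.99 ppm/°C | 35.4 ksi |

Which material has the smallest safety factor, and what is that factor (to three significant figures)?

Converting E to GPa, α to ×10⁻⁶/K, σ_y to MPa, then σ and n for each:
  GFRP laminate: E = 28.17, α = 14.2, σ_y = 365.4 → σ = 70.8 MPa, n = 5.16
  alloy steel: E = 211.0, α = 11.5, σ_y = 1040 → σ = 429 MPa, n = 2.42
  stainless steel: E = 197.8, α = 14.2, σ_y = 535.0 → σ = 497 MPa, n = 1.08
  CFRP laminate: E = 113.8, α = 0.898, σ_y = 764.0 → σ = 18.1 MPa, n = 42.3
  commercially pure titanium: E = 105.0, α = 8.99, σ_y = 244.1 → σ = 167 MPa, n = 1.46
The minimum is stainless steel at n = 1.08.

stainless steel, n = 1.08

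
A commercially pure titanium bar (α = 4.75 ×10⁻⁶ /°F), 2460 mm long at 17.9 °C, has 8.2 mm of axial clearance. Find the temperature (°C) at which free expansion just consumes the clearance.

α = 4.75×10⁻⁶/°F × 9/5 = 8.55×10⁻⁶/K.
α·L₀·ΔT = 8.2 mm ⇒ ΔT = 8.2 / (8.55×10⁻⁶ × 2460.0) = 389.9 K.
T = 17.9 + 389.9 = 407.8 °C.

408 °C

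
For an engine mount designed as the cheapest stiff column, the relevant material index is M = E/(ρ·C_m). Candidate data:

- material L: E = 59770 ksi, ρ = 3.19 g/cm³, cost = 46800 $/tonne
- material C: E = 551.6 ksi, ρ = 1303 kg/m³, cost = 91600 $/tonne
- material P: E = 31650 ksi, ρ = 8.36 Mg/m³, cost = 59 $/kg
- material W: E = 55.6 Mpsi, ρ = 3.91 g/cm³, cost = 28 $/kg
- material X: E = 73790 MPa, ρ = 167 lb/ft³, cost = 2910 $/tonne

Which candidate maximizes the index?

material X

Convert each candidate to consistent units, then evaluate M:
  material L: E = 412.1 GPa, ρ = 3190 kg/m³, cost = 46.80 $/kg
  material C: E = 3.803 GPa, ρ = 1303 kg/m³, cost = 91.60 $/kg
  material P: E = 218.2 GPa, ρ = 8360 kg/m³, cost = 59.00 $/kg
  material W: E = 383.3 GPa, ρ = 3910 kg/m³, cost = 28.00 $/kg
  material X: E = 73.79 GPa, ρ = 2675 kg/m³, cost = 2.910 $/kg
  material X: M = 9.48 MN·m per $
  material W: M = 3.50 MN·m per $
  material L: M = 2.76 MN·m per $
  material P: M = 0.442 MN·m per $
  material C: M = 0.0319 MN·m per $
Material X ranks first.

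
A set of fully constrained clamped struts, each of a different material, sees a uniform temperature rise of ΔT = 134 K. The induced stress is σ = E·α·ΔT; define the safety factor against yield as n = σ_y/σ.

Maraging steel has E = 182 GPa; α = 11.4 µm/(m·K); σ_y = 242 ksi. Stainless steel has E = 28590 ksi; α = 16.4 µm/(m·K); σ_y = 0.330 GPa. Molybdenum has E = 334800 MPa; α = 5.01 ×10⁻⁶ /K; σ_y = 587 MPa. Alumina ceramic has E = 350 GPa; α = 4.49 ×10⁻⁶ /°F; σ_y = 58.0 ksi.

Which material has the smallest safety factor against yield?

stainless steel

In consistent units (E in GPa, α in ×10⁻⁶/K, σ_y in MPa):
  maraging steel: E = 182.0, α = 11.4, σ_y = 1669 → σ = 278 MPa, n = 6.00
  stainless steel: E = 197.1, α = 16.4, σ_y = 330.0 → σ = 433 MPa, n = 0.762
  molybdenum: E = 334.8, α = 5.01, σ_y = 587.0 → σ = 225 MPa, n = 2.61
  alumina ceramic: E = 350.0, α = 8.08, σ_y = 399.9 → σ = 379 MPa, n = 1.06
Stainless steel has the lowest safety factor, n = 0.762.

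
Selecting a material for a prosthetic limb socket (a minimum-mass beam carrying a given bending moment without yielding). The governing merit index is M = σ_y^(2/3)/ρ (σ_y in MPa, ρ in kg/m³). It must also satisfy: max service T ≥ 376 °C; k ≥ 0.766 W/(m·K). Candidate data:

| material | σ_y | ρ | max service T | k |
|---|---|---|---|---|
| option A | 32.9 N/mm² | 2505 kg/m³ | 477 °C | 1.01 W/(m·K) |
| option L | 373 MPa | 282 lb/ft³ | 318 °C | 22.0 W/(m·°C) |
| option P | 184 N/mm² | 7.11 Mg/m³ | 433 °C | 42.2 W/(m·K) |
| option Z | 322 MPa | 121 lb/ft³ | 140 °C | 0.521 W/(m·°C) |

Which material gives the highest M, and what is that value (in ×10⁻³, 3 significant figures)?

Screen on constraints: max service T ≥ 376 °C; k ≥ 0.766 W/(m·K). Survivors: option A, option P.
Putting every candidate on a common basis:
  option A: σ_y = 32.90 MPa, ρ = 2505 kg/m³
  option P: σ_y = 184.0 MPa, ρ = 7110 kg/m³
  option P: M = 4.55×10⁻³
  option A: M = 4.10×10⁻³
The maximum is for option P.

option P, M = 4.55×10⁻³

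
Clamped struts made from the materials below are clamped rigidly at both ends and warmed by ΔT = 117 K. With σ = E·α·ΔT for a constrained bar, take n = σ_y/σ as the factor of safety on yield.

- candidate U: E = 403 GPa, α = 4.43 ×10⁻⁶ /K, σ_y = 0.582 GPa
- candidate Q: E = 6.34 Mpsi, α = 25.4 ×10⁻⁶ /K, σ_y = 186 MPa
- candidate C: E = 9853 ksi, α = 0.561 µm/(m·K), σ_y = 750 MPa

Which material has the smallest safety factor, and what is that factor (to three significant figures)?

With everything in SI (GPa, ×10⁻⁶/K, MPa):
  candidate U: E = 403.0, α = 4.43, σ_y = 582.0 → σ = 209 MPa, n = 2.79
  candidate Q: E = 43.71, α = 25.4, σ_y = 186.0 → σ = 130 MPa, n = 1.43
  candidate C: E = 67.93, α = 0.561, σ_y = 750.0 → σ = 4.46 MPa, n = 168
The minimum is candidate Q at n = 1.43.

candidate Q, n = 1.43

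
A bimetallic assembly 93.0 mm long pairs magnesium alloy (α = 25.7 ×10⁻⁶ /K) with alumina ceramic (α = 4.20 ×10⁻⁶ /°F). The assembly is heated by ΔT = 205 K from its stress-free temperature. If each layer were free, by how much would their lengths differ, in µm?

346 µm

alumina ceramic: α = 4.20×10⁻⁶/°F × 9/5 = 7.56×10⁻⁶/K.
Δα = |25.7 − 7.56|×10⁻⁶/K = 18.1×10⁻⁶/K.
ΔL_mismatch = Δα·L·ΔT = 18.1×10⁻⁶ × 93.0 mm × 205.0 K = 346 µm.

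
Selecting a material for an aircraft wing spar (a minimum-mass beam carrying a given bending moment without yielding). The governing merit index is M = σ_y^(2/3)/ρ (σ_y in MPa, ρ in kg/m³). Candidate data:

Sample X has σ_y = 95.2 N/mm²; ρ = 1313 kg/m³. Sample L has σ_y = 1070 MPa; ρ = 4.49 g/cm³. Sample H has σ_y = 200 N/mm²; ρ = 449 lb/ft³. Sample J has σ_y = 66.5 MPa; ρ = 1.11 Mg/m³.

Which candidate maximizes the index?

Convert each candidate to consistent units, then evaluate M:
  sample X: σ_y = 95.20 MPa, ρ = 1313 kg/m³
  sample L: σ_y = 1070 MPa, ρ = 4490 kg/m³
  sample H: σ_y = 200.0 MPa, ρ = 7192 kg/m³
  sample J: σ_y = 66.50 MPa, ρ = 1110 kg/m³
  sample L: M = 23.3×10⁻³
  sample X: M = 15.9×10⁻³
  sample J: M = 14.8×10⁻³
  sample H: M = 4.76×10⁻³
The maximum is for sample L.

sample L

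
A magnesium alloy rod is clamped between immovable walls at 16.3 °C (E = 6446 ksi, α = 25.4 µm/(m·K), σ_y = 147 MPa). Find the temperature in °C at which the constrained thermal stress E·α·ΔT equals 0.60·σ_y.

94.4 °C

E = 6446 ksi = 44.44 GPa.
E·α·ΔT = 88.20 MPa ⇒ ΔT = 88.20 / (44.44×10³ × 25.4×10⁻⁶) = 78.13 K.
T = 16.3 + 78.13 = 94.43 °C.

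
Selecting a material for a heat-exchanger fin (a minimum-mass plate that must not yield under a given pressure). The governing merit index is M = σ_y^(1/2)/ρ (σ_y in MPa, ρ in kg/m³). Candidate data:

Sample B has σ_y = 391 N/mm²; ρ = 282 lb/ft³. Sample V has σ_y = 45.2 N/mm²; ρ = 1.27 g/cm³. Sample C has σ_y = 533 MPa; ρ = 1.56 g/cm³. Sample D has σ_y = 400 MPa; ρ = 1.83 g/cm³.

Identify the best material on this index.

In SI units:
  sample B: σ_y = 391.0 MPa, ρ = 4517 kg/m³
  sample V: σ_y = 45.20 MPa, ρ = 1270 kg/m³
  sample C: σ_y = 533.0 MPa, ρ = 1560 kg/m³
  sample D: σ_y = 400.0 MPa, ρ = 1830 kg/m³
  sample C: M = 14.8×10⁻³
  sample D: M = 10.9×10⁻³
  sample V: M = 5.29×10⁻³
  sample B: M = 4.38×10⁻³
The maximum is for sample C.

sample C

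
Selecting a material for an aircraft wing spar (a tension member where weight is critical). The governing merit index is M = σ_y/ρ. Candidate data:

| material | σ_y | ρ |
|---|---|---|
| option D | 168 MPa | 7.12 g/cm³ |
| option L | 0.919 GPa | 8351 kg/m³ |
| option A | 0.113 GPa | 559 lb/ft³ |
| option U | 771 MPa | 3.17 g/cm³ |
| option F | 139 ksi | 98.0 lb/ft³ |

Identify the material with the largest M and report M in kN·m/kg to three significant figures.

In SI units:
  option D: σ_y = 168.0 MPa, ρ = 7120 kg/m³
  option L: σ_y = 919.0 MPa, ρ = 8351 kg/m³
  option A: σ_y = 113.0 MPa, ρ = 8954 kg/m³
  option U: σ_y = 771.0 MPa, ρ = 3170 kg/m³
  option F: σ_y = 958.4 MPa, ρ = 1570 kg/m³
  option F: M = 611 kN·m/kg
  option U: M = 243 kN·m/kg
  option L: M = 110 kN·m/kg
  option D: M = 23.6 kN·m/kg
  option A: M = 12.6 kN·m/kg
Highest index: option F.

option F, M = 611 kN·m/kg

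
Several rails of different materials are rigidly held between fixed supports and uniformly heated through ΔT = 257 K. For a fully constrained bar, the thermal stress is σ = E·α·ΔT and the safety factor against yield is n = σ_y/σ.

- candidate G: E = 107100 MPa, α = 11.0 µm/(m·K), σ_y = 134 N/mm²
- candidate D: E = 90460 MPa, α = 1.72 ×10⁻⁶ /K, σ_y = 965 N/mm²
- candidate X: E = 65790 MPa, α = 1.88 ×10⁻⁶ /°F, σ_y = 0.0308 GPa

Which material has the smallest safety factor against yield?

Per material, after unit conversion:
  candidate G: E = 107.1, α = 11.0, σ_y = 134.0 → σ = 303 MPa, n = 0.443
  candidate D: E = 90.46, α = 1.72, σ_y = 965.0 → σ = 40.0 MPa, n = 24.1
  candidate X: E = 65.79, α = 3.38, σ_y = 30.80 → σ = 57.2 MPa, n = 0.538
Candidate G has the lowest safety factor, n = 0.443.

candidate G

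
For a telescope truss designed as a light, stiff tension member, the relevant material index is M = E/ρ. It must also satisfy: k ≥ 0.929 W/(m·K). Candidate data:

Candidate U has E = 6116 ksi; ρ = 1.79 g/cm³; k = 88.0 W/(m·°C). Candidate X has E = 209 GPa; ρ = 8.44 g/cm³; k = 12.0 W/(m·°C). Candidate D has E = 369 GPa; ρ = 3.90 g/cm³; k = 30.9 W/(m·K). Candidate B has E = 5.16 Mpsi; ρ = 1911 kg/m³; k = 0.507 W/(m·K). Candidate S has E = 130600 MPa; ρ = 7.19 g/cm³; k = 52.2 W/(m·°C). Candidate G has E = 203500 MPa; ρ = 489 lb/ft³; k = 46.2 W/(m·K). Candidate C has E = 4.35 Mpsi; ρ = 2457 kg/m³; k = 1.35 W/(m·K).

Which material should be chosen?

Screen on constraints: k ≥ 0.929 W/(m·K). Survivors: candidate U, candidate X, candidate D, candidate S, candidate G, candidate C.
In SI units:
  candidate U: E = 42.17 GPa, ρ = 1790 kg/m³
  candidate X: E = 209.0 GPa, ρ = 8440 kg/m³
  candidate D: E = 369.0 GPa, ρ = 3900 kg/m³
  candidate S: E = 130.6 GPa, ρ = 7190 kg/m³
  candidate G: E = 203.5 GPa, ρ = 7833 kg/m³
  candidate C: E = 29.99 GPa, ρ = 2457 kg/m³
  candidate D: M = 94.6 MN·m/kg
  candidate G: M = 26.0 MN·m/kg
  candidate X: M = 24.8 MN·m/kg
  candidate U: M = 23.6 MN·m/kg
  candidate S: M = 18.2 MN·m/kg
  candidate C: M = 12.2 MN·m/kg
Candidate D has the largest M.

candidate D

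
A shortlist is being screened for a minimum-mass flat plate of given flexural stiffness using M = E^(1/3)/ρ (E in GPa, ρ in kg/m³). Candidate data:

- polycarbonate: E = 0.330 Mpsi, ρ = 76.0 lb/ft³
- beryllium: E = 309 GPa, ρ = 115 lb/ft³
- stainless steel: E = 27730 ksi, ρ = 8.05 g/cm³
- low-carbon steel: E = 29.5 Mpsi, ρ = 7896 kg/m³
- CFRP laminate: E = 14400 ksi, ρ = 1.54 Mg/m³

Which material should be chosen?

Normalizing units and computing the index:
  polycarbonate: E = 2.275 GPa, ρ = 1217 kg/m³
  beryllium: E = 309.0 GPa, ρ = 1842 kg/m³
  stainless steel: E = 191.2 GPa, ρ = 8050 kg/m³
  low-carbon steel: E = 203.4 GPa, ρ = 7896 kg/m³
  CFRP laminate: E = 99.28 GPa, ρ = 1540 kg/m³
  beryllium: M = 3.67×10⁻³
  CFRP laminate: M = 3.01×10⁻³
  polycarbonate: M = 1.08×10⁻³
  low-carbon steel: M = 0.745×10⁻³
  stainless steel: M = 0.716×10⁻³
Beryllium ranks first.

beryllium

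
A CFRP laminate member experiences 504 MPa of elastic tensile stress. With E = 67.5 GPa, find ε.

7.47×10⁻³

ε = σ/E = 504 / 67500 = 7.47×10⁻³.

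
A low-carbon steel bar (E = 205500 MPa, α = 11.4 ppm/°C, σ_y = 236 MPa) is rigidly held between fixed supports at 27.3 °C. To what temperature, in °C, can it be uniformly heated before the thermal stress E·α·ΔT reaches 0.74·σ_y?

102 °C

E = 205500 MPa = 205.5 GPa.
E·α·ΔT = 174.6 MPa ⇒ ΔT = 174.6 / (205.5×10³ × 11.4×10⁻⁶) = 74.55 K.
T = 27.3 + 74.55 = 101.8 °C.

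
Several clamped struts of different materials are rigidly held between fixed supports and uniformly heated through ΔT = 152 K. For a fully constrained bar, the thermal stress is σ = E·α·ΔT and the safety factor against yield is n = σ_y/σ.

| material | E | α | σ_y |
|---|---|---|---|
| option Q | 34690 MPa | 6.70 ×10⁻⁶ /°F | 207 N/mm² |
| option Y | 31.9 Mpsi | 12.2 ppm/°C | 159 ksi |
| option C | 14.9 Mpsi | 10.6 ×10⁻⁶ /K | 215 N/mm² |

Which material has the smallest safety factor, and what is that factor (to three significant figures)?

With everything in SI (GPa, ×10⁻⁶/K, MPa):
  option Q: E = 34.69, α = 12.1, σ_y = 207.0 → σ = 63.6 MPa, n = 3.26
  option Y: E = 219.9, α = 12.2, σ_y = 1096 → σ = 408 MPa, n = 2.69
  option C: E = 102.7, α = 10.6, σ_y = 215.0 → σ = 166 MPa, n = 1.30
Option C has the lowest safety factor, n = 1.30.

option C, n = 1.30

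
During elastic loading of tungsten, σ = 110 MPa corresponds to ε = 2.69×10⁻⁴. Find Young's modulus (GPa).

E = σ/ε = 110 MPa / 2.69×10⁻⁴ = 408900 MPa = 409 GPa.

409 GPa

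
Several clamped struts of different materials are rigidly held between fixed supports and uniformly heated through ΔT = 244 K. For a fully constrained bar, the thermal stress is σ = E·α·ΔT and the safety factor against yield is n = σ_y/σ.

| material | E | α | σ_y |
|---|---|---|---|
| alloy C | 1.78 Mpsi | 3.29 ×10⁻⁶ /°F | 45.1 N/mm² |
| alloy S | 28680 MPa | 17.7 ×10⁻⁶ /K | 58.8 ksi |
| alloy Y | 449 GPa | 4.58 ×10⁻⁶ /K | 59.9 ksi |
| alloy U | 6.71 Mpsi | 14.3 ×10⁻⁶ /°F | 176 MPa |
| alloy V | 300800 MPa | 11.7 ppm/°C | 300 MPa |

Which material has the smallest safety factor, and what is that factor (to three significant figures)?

In consistent units (E in GPa, α in ×10⁻⁶/K, σ_y in MPa):
  alloy C: E = 12.27, α = 5.92, σ_y = 45.10 → σ = 17.7 MPa, n = 2.54
  alloy S: E = 28.68, α = 17.7, σ_y = 405.4 → σ = 124 MPa, n = 3.27
  alloy Y: E = 449.0, α = 4.58, σ_y = 413.0 → σ = 502 MPa, n = 0.823
  alloy U: E = 46.26, α = 25.7, σ_y = 176.0 → σ = 291 MPa, n = 0.606
  alloy V: E = 300.8, α = 11.7, σ_y = 300.0 → σ = 859 MPa, n = 0.349
The minimum is alloy V at n = 0.349.

alloy V, n = 0.349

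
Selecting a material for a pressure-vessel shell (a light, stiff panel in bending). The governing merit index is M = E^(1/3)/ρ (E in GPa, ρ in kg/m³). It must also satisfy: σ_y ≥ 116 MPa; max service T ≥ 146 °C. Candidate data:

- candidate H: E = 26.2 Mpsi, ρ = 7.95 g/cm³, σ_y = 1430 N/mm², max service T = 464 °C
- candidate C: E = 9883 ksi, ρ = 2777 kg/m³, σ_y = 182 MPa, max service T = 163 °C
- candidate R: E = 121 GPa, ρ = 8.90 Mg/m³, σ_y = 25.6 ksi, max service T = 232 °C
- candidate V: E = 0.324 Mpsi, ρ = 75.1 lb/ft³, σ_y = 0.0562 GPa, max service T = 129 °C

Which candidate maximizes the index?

candidate C

Screen on constraints: σ_y ≥ 116 MPa; max service T ≥ 146 °C. Survivors: candidate H, candidate C, candidate R.
Normalizing units and computing the index:
  candidate H: E = 180.6 GPa, ρ = 7950 kg/m³
  candidate C: E = 68.14 GPa, ρ = 2777 kg/m³
  candidate R: E = 121.0 GPa, ρ = 8900 kg/m³
  candidate C: M = 1.47×10⁻³
  candidate H: M = 0.711×10⁻³
  candidate R: M = 0.556×10⁻³
Highest index: candidate C.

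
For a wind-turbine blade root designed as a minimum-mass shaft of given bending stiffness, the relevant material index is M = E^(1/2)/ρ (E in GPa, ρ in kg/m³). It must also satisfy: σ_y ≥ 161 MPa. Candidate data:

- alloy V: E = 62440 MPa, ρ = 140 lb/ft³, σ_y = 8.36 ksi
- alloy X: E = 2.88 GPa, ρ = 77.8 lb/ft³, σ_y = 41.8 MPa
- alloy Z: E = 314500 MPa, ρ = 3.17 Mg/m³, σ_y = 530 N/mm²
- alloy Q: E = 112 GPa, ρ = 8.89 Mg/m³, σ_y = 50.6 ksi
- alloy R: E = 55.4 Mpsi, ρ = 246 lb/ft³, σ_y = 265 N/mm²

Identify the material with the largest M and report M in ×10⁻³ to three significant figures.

alloy Z, M = 5.59×10⁻³

Screen on constraints: σ_y ≥ 161 MPa. Survivors: alloy Z, alloy Q, alloy R.
Convert each candidate to consistent units, then evaluate M:
  alloy Z: E = 314.5 GPa, ρ = 3170 kg/m³
  alloy Q: E = 112.0 GPa, ρ = 8890 kg/m³
  alloy R: E = 382.0 GPa, ρ = 3941 kg/m³
  alloy Z: M = 5.59×10⁻³
  alloy R: M = 4.96×10⁻³
  alloy Q: M = 1.19×10⁻³
Alloy Z has the largest M.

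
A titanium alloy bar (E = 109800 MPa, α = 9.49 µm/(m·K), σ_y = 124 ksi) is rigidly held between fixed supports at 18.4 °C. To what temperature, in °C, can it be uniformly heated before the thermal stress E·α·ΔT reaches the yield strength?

839 °C

E = 109800 MPa = 109.8 GPa.
σ_y = 124 ksi = 855.0 MPa.
E·α·ΔT = 855.0 MPa ⇒ ΔT = 855.0 / (109.8×10³ × 9.49×10⁻⁶) = 820.5 K.
T = 18.4 + 820.5 = 838.9 °C.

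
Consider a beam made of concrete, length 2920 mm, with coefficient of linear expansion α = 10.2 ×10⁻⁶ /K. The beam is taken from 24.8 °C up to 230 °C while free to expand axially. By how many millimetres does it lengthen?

6.11 mm

ΔT = 230 − 24.8 = 205.2 K.
ΔL = α·L₀·ΔT = 10.2×10⁻⁶ × 2920 mm × 205.2 K = 6.11 mm.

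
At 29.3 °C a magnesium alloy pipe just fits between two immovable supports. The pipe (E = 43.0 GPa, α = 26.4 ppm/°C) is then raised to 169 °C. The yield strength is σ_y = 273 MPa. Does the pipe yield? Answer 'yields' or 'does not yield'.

ΔT = 139.7 K. Constrained thermal stress σ = E·α·ΔT = 43.00×10³ MPa × 26.4×10⁻⁶ × 139.7 = 159 MPa (compressive).
Compare to σ_y = 273 MPa: σ < σ_y, so it does not yield.

does not yield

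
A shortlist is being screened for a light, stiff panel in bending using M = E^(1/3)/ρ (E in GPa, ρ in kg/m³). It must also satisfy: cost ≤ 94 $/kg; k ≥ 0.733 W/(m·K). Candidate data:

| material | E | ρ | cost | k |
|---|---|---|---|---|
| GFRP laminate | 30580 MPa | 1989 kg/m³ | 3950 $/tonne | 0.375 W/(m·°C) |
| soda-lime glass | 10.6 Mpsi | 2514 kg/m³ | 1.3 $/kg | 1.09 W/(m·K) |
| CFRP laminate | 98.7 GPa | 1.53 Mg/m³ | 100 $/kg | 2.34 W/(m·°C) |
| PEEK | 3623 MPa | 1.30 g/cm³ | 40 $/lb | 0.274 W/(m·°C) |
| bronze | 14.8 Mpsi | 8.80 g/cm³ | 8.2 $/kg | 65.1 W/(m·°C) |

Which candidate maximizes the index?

soda-lime glass

Screen on constraints: cost ≤ 94 $/kg; k ≥ 0.733 W/(m·K). Survivors: soda-lime glass, bronze.
After converting to SI:
  soda-lime glass: E = 73.08 GPa, ρ = 2514 kg/m³
  bronze: E = 102.0 GPa, ρ = 8800 kg/m³
  soda-lime glass: M = 1.66×10⁻³
  bronze: M = 0.531×10⁻³
Soda-lime glass has the largest M.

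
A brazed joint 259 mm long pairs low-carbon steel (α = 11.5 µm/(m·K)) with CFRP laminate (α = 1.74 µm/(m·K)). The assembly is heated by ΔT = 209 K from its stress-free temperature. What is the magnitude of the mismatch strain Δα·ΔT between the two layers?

Δα = |11.5 − 1.74|×10⁻⁶/K = 9.76×10⁻⁶/K.
Mismatch strain = Δα·ΔT = 9.76×10⁻⁶ × 209.0 = 2.04×10⁻³.

2.04×10⁻³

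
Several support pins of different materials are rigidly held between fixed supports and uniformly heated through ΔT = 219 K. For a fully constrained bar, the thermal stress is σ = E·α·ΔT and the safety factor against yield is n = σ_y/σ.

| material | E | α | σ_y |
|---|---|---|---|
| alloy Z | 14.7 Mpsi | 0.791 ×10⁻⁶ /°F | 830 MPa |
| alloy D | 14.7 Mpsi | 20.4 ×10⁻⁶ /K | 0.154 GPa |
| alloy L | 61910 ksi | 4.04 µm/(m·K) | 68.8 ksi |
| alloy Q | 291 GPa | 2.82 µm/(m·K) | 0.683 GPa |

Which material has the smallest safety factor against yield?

alloy D

With everything in SI (GPa, ×10⁻⁶/K, MPa):
  alloy Z: E = 101.4, α = 1.42, σ_y = 830.0 → σ = 31.6 MPa, n = 26.3
  alloy D: E = 101.4, α = 20.4, σ_y = 154.0 → σ = 453 MPa, n = 0.340
  alloy L: E = 426.9, α = 4.04, σ_y = 474.4 → σ = 378 MPa, n = 1.26
  alloy Q: E = 291.0, α = 2.82, σ_y = 683.0 → σ = 180 MPa, n = 3.80
Smallest n: alloy D with n = 0.340.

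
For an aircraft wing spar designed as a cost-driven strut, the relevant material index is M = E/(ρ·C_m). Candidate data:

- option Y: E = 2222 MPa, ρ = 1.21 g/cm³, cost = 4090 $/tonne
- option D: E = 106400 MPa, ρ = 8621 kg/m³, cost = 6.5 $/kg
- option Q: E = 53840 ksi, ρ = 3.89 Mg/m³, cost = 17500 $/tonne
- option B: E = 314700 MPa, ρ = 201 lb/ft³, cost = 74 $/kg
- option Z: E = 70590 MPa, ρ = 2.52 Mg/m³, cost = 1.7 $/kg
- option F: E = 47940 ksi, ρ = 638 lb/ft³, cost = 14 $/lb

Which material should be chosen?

option Z

After converting to SI:
  option Y: E = 2.222 GPa, ρ = 1210 kg/m³, cost = 4.090 $/kg
  option D: E = 106.4 GPa, ρ = 8621 kg/m³, cost = 6.500 $/kg
  option Q: E = 371.2 GPa, ρ = 3890 kg/m³, cost = 17.50 $/kg
  option B: E = 314.7 GPa, ρ = 3220 kg/m³, cost = 74.00 $/kg
  option Z: E = 70.59 GPa, ρ = 2520 kg/m³, cost = 1.700 $/kg
  option F: E = 330.5 GPa, ρ = 10220 kg/m³, cost = 30.86 $/kg
  option Z: M = 16.5 MN·m per $
  option Q: M = 5.45 MN·m per $
  option D: M = 1.90 MN·m per $
  option B: M = 1.32 MN·m per $
  option F: M = 1.05 MN·m per $
  option Y: M = 0.449 MN·m per $
The maximum is for option Z.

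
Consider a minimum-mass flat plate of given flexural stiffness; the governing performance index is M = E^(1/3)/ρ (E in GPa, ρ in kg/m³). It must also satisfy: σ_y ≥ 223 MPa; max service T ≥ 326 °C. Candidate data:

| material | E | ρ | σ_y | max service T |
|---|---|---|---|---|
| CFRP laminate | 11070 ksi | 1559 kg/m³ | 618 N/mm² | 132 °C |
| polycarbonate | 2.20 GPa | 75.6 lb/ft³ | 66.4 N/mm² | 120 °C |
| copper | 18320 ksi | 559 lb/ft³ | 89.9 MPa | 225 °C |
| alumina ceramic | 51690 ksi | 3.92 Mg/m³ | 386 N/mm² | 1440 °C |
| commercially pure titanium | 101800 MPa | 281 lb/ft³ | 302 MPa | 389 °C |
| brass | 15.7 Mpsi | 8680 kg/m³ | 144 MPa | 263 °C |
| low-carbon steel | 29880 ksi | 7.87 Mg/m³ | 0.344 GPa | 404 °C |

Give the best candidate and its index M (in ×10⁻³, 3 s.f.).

alumina ceramic, M = 1.81×10⁻³

Screen on constraints: σ_y ≥ 223 MPa; max service T ≥ 326 °C. Survivors: alumina ceramic, commercially pure titanium, low-carbon steel.
Putting every candidate on a common basis:
  alumina ceramic: E = 356.4 GPa, ρ = 3920 kg/m³
  commercially pure titanium: E = 101.8 GPa, ρ = 4501 kg/m³
  low-carbon steel: E = 206.0 GPa, ρ = 7870 kg/m³
  alumina ceramic: M = 1.81×10⁻³
  commercially pure titanium: M = 1.04×10⁻³
  low-carbon steel: M = 0.750×10⁻³
Alumina ceramic has the largest M.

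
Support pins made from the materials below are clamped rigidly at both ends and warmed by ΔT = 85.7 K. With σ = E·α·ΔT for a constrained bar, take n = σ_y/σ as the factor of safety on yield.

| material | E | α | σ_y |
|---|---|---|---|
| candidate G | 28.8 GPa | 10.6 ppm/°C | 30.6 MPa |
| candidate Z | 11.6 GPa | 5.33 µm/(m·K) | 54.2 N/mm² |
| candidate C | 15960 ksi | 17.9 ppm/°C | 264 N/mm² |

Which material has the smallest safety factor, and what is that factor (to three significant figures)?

candidate G, n = 1.17

Converting E to GPa, α to ×10⁻⁶/K, σ_y to MPa, then σ and n for each:
  candidate G: E = 28.80, α = 10.6, σ_y = 30.60 → σ = 26.2 MPa, n = 1.17
  candidate Z: E = 11.60, α = 5.33, σ_y = 54.20 → σ = 5.30 MPa, n = 10.2
  candidate C: E = 110.0, α = 17.9, σ_y = 264.0 → σ = 169 MPa, n = 1.56
The minimum is candidate G at n = 1.17.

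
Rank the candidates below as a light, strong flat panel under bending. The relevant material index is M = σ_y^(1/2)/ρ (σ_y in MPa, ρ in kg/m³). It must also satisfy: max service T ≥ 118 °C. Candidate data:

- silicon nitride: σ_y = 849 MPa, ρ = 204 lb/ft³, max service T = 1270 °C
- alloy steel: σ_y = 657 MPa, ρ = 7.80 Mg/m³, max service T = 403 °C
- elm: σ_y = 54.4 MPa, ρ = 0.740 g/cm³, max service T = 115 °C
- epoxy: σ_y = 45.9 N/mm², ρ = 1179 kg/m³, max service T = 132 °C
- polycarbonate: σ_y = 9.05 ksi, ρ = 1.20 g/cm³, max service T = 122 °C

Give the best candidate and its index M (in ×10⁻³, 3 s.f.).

silicon nitride, M = 8.92×10⁻³

Screen on constraints: max service T ≥ 118 °C. Survivors: silicon nitride, alloy steel, epoxy, polycarbonate.
Convert each candidate to consistent units, then evaluate M:
  silicon nitride: σ_y = 849.0 MPa, ρ = 3268 kg/m³
  alloy steel: σ_y = 657.0 MPa, ρ = 7800 kg/m³
  epoxy: σ_y = 45.90 MPa, ρ = 1179 kg/m³
  polycarbonate: σ_y = 62.40 MPa, ρ = 1200 kg/m³
  silicon nitride: M = 8.92×10⁻³
  polycarbonate: M = 6.58×10⁻³
  epoxy: M = 5.75×10⁻³
  alloy steel: M = 3.29×10⁻³
Highest index: silicon nitride.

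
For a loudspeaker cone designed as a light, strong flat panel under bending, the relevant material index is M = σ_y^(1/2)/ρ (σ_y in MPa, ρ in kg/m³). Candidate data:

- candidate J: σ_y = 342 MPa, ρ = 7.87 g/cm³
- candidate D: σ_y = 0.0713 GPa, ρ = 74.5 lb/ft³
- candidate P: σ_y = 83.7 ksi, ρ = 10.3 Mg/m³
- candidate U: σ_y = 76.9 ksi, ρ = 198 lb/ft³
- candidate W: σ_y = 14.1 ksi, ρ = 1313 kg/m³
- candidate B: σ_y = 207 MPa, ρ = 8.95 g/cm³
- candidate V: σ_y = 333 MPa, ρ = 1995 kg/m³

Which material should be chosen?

candidate V

In SI units:
  candidate J: σ_y = 342.0 MPa, ρ = 7870 kg/m³
  candidate D: σ_y = 71.30 MPa, ρ = 1193 kg/m³
  candidate P: σ_y = 577.1 MPa, ρ = 10300 kg/m³
  candidate U: σ_y = 530.2 MPa, ρ = 3172 kg/m³
  candidate W: σ_y = 97.22 MPa, ρ = 1313 kg/m³
  candidate B: σ_y = 207.0 MPa, ρ = 8950 kg/m³
  candidate V: σ_y = 333.0 MPa, ρ = 1995 kg/m³
  candidate V: M = 9.15×10⁻³
  candidate W: M = 7.51×10⁻³
  candidate U: M = 7.26×10⁻³
  candidate D: M = 7.08×10⁻³
  candidate J: M = 2.35×10⁻³
  candidate P: M = 2.33×10⁻³
  candidate B: M = 1.61×10⁻³
Candidate V has the largest M.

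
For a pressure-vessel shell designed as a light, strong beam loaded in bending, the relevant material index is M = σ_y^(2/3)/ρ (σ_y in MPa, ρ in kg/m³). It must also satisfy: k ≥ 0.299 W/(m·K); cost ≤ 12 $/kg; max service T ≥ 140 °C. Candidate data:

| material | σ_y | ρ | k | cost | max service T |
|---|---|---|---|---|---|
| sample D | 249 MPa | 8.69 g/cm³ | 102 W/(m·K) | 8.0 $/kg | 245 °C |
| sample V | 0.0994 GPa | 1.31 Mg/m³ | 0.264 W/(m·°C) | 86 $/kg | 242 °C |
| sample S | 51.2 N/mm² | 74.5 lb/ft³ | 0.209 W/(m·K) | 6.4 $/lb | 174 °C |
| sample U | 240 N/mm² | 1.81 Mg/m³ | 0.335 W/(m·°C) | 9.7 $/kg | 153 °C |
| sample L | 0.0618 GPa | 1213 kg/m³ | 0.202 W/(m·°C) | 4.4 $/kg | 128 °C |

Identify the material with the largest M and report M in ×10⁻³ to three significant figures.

sample U, M = 21.3×10⁻³

Screen on constraints: k ≥ 0.299 W/(m·K); cost ≤ 12 $/kg; max service T ≥ 140 °C. Survivors: sample D, sample U.
In SI units:
  sample D: σ_y = 249.0 MPa, ρ = 8690 kg/m³
  sample U: σ_y = 240.0 MPa, ρ = 1810 kg/m³
  sample U: M = 21.3×10⁻³
  sample D: M = 4.55×10⁻³
Sample U ranks first.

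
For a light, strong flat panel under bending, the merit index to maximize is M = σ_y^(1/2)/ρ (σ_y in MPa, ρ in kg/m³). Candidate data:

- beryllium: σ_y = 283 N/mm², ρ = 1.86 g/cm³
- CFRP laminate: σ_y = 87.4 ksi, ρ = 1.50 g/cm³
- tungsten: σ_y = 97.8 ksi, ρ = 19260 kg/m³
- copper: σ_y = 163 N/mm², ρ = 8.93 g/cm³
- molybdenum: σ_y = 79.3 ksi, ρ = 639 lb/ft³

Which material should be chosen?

CFRP laminate

Putting every candidate on a common basis:
  beryllium: σ_y = 283.0 MPa, ρ = 1860 kg/m³
  CFRP laminate: σ_y = 602.6 MPa, ρ = 1500 kg/m³
  tungsten: σ_y = 674.3 MPa, ρ = 19260 kg/m³
  copper: σ_y = 163.0 MPa, ρ = 8930 kg/m³
  molybdenum: σ_y = 546.8 MPa, ρ = 10240 kg/m³
  CFRP laminate: M = 16.4×10⁻³
  beryllium: M = 9.04×10⁻³
  molybdenum: M = 2.28×10⁻³
  copper: M = 1.43×10⁻³
  tungsten: M = 1.35×10⁻³
Highest index: CFRP laminate.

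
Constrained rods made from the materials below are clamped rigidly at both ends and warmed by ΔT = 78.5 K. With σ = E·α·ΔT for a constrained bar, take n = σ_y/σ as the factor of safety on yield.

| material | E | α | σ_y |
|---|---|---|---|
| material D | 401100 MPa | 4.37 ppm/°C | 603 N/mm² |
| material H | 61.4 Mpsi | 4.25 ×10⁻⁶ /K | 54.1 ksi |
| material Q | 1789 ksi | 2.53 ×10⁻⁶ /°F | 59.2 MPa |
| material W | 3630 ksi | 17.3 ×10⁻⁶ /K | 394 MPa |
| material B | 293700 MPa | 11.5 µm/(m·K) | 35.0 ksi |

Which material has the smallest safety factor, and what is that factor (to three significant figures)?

Per material, after unit conversion:
  material D: E = 401.1, α = 4.37, σ_y = 603.0 → σ = 138 MPa, n = 4.38
  material H: E = 423.3, α = 4.25, σ_y = 373.0 → σ = 141 MPa, n = 2.64
  material Q: E = 12.33, α = 4.55, σ_y = 59.20 → σ = 4.41 MPa, n = 13.4
  material W: E = 25.03, α = 17.3, σ_y = 394.0 → σ = 34.0 MPa, n = 11.6
  material B: E = 293.7, α = 11.5, σ_y = 241.3 → σ = 265 MPa, n = 0.910
Material B has the lowest safety factor, n = 0.910.

material B, n = 0.910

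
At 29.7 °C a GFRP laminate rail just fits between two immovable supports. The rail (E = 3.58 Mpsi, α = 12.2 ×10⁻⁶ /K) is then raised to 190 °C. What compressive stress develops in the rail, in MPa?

E = 3.58 Mpsi = 24.68 GPa.
ΔT = 160.3 K. Constrained thermal stress σ = E·α·ΔT = 24.68×10³ MPa × 12.2×10⁻⁶ × 160.3 = 48.3 MPa (compressive).

48.3 MPa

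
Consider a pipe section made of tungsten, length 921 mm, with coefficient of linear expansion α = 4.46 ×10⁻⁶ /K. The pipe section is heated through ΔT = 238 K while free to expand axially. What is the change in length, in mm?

0.978 mm

ΔL = α·L₀·ΔT = 4.46×10⁻⁶ × 921 mm × 238.0 K = 0.978 mm.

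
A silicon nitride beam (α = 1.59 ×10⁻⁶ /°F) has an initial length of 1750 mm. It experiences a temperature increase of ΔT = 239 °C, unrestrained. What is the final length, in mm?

Convert α: 1.59×10⁻⁶/°F × (9/5) = 2.86×10⁻⁶/K.
ΔL = α·L₀·ΔT = 2.86×10⁻⁶ × 1750 mm × 239.0 K = 1.20 mm.
L = L₀ + ΔL = 1750 + 1.20 = 1751.2 mm.

1751.2 mm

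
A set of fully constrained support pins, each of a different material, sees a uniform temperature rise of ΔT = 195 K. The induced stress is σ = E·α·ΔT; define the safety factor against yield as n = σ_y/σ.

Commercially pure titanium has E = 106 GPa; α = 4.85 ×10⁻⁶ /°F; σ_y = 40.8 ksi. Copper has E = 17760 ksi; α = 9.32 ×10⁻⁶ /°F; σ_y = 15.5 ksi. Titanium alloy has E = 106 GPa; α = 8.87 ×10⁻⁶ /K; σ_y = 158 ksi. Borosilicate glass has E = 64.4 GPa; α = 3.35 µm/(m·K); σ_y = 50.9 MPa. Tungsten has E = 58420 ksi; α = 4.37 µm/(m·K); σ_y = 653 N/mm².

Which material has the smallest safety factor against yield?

Per material, after unit conversion:
  commercially pure titanium: E = 106.0, α = 8.73, σ_y = 281.3 → σ = 180 MPa, n = 1.56
  copper: E = 122.5, α = 16.8, σ_y = 106.9 → σ = 401 MPa, n = 0.267
  titanium alloy: E = 106.0, α = 8.87, σ_y = 1089 → σ = 183 MPa, n = 5.94
  borosilicate glass: E = 64.40, α = 3.35, σ_y = 50.90 → σ = 42.1 MPa, n = 1.21
  tungsten: E = 402.8, α = 4.37, σ_y = 653.0 → σ = 343 MPa, n = 1.90
Copper has the lowest safety factor, n = 0.267.

copper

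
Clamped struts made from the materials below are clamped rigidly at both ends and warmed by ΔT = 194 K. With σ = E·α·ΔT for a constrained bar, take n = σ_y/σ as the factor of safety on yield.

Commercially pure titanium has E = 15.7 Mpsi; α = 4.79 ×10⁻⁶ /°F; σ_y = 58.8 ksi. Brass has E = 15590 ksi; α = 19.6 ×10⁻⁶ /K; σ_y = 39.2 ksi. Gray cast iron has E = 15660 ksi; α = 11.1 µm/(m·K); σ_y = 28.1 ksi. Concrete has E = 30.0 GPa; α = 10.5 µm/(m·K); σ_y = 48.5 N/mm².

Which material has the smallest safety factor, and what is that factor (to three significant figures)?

brass, n = 0.661

Per material, after unit conversion:
  commercially pure titanium: E = 108.2, α = 8.62, σ_y = 405.4 → σ = 181 MPa, n = 2.24
  brass: E = 107.5, α = 19.6, σ_y = 270.3 → σ = 409 MPa, n = 0.661
  gray cast iron: E = 108.0, α = 11.1, σ_y = 193.7 → σ = 233 MPa, n = 0.833
  concrete: E = 30.00, α = 10.5, σ_y = 48.50 → σ = 61.1 MPa, n = 0.794
Smallest n: brass with n = 0.661.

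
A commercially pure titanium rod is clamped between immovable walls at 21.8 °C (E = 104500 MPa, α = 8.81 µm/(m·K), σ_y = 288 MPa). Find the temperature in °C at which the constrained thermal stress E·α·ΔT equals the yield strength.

E = 104500 MPa = 104.5 GPa.
E·α·ΔT = 288.0 MPa ⇒ ΔT = 288.0 / (104.5×10³ × 8.81×10⁻⁶) = 312.8 K.
T = 21.8 + 312.8 = 334.6 °C.

335 °C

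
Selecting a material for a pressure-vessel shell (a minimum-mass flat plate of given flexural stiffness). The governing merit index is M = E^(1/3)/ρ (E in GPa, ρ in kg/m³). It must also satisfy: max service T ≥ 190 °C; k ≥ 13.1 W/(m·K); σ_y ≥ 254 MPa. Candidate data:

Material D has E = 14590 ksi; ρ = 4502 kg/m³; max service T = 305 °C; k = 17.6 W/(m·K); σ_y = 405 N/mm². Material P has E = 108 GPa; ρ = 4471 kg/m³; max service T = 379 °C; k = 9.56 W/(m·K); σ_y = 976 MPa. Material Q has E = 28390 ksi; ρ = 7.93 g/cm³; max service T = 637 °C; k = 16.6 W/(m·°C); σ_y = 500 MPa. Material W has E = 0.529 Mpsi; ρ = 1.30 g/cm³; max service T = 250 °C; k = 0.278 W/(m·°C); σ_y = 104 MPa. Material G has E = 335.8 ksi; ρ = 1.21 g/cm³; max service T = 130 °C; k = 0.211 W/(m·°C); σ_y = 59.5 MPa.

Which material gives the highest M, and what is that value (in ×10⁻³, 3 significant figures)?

material D, M = 1.03×10⁻³

Screen on constraints: max service T ≥ 190 °C; k ≥ 13.1 W/(m·K); σ_y ≥ 254 MPa. Survivors: material D, material Q.
Convert each candidate to consistent units, then evaluate M:
  material D: E = 100.6 GPa, ρ = 4502 kg/m³
  material Q: E = 195.7 GPa, ρ = 7930 kg/m³
  material D: M = 1.03×10⁻³
  material Q: M = 0.732×10⁻³
Material D has the largest M.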